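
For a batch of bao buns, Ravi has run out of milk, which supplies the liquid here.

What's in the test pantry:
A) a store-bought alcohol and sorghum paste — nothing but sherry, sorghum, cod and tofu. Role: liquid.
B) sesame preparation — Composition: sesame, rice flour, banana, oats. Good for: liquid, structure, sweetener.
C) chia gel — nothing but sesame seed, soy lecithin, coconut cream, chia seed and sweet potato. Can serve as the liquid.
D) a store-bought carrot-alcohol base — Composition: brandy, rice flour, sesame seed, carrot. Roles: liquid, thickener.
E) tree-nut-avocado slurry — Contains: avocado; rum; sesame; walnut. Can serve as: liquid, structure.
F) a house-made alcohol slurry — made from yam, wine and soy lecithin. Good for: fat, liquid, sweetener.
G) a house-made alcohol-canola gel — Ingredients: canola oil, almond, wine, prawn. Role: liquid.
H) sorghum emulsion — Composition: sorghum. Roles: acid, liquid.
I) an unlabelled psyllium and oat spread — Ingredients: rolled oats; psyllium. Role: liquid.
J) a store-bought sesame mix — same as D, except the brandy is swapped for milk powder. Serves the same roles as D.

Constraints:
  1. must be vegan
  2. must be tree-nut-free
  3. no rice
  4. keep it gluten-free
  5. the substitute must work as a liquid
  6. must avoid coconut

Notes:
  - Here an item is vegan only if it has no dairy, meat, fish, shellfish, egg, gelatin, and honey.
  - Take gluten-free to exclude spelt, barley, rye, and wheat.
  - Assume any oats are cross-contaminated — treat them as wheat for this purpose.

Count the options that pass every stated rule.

2

A: has cod, so not vegan — out
B: has oats, so not gluten-free; has rice flour, so not rice-free — out
C: has coconut cream, so not coconut-free — reject
D: has rice flour, so not rice-free — no
E: has walnut, so not tree-nut-free — no
F: no coconut, vegan — OK
G: has prawn, so not vegan; has almond, so not tree-nut-free — reject
H: only sorghum; none excluded — valid
I: has rolled oats, so not gluten-free — no
J: has milk powder, so not vegan; has rice flour, so not rice-free — reject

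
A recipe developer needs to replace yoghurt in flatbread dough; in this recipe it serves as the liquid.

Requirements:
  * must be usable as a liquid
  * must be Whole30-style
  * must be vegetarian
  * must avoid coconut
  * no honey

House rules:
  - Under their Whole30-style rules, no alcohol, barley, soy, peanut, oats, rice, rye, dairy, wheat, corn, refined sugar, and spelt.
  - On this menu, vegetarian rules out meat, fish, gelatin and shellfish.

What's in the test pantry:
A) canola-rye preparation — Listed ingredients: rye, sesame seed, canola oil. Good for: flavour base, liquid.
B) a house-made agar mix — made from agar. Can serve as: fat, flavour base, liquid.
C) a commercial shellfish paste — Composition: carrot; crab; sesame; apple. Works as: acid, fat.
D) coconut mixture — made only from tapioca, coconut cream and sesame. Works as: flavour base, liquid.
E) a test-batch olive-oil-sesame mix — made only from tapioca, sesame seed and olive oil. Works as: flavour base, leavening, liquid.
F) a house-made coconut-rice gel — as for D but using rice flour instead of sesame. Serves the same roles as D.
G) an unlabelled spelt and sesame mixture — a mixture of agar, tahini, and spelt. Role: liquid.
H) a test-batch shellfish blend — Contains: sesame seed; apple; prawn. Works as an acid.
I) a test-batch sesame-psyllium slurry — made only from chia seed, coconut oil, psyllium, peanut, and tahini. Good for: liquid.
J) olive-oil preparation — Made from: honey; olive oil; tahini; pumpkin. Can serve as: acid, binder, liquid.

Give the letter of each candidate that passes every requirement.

A: has rye, so not Whole30-style — no
B: no honey, vegetarian — OK
C: not usable as a liquid; has crab, so not vegetarian — out
D: has coconut cream, so not coconut-free — out
E: every rule checks out — OK
F: has rice flour, so not Whole30-style; has coconut cream, so not coconut-free — reject
G: has spelt, so not Whole30-style — out
H: not usable as a liquid; has prawn, so not vegetarian — no
I: has peanut, so not Whole30-style; has coconut oil, so not coconut-free — out
J: has honey, so not honey-free — reject

B, E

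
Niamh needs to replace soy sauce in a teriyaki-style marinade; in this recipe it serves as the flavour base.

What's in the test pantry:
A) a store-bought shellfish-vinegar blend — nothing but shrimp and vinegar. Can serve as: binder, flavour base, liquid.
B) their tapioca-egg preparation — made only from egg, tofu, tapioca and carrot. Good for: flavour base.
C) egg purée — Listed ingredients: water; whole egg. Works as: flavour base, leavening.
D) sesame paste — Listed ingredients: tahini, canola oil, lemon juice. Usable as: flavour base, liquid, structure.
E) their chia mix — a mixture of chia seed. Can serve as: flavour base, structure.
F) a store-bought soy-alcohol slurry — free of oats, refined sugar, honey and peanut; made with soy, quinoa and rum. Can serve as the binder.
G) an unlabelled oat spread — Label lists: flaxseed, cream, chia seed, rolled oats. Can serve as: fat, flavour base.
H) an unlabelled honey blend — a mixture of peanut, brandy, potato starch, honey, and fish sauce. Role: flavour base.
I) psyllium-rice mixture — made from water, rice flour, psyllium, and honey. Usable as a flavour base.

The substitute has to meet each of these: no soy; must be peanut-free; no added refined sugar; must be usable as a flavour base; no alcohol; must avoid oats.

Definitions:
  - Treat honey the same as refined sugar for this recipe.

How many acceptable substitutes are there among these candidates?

4

A: works as a flavour base, no soy, no-added-sugar — valid
B: has tofu, so not soy-free — reject
C: works as a flavour base, no oats, no alcohol — valid
D: only tahini, lemon juice, and canola oil; none excluded — keep
E: all constraints satisfied — OK
F: not usable as a flavour base; has soy, so not soy-free (and 1 more) — reject
G: has rolled oats, so not oat-free — no
H: has brandy, so not alcohol-free; has peanut, so not peanut-free (and 1 more) — reject
I: has honey, so not no-added-sugar — reject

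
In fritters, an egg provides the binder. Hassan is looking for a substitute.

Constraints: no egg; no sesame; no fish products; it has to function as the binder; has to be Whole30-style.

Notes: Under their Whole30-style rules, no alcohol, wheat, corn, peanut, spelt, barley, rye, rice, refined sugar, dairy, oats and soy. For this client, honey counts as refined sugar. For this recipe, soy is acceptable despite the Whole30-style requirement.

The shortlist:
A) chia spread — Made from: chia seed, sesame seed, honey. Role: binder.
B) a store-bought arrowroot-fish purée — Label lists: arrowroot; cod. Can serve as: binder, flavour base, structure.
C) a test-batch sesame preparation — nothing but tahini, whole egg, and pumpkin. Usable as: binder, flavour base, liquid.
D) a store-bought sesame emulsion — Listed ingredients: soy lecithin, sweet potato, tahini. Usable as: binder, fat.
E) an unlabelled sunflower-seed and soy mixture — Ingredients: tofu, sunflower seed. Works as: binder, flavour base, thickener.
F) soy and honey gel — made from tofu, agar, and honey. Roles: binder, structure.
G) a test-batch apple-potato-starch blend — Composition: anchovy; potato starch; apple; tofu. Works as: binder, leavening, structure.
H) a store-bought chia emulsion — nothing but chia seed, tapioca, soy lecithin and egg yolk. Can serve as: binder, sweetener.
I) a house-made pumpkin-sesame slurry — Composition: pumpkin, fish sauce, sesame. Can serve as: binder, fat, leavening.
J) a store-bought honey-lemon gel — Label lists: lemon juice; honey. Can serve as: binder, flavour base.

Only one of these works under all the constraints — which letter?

E

A: has honey, so not Whole30-style; has sesame seed, so not sesame-free — reject
B: has cod, so not fish-free — reject
C: has whole egg, so not egg-free; has tahini, so not sesame-free — no
D: has tahini, so not sesame-free — out
E: soy is permitted under the Whole30-style carve-out; nothing else excluded — valid
F: has honey, so not Whole30-style — reject
G: has anchovy, so not fish-free — no
H: has egg yolk, so not egg-free — out
I: has fish sauce, so not fish-free; has sesame, so not sesame-free — reject
J: has honey, so not Whole30-style — no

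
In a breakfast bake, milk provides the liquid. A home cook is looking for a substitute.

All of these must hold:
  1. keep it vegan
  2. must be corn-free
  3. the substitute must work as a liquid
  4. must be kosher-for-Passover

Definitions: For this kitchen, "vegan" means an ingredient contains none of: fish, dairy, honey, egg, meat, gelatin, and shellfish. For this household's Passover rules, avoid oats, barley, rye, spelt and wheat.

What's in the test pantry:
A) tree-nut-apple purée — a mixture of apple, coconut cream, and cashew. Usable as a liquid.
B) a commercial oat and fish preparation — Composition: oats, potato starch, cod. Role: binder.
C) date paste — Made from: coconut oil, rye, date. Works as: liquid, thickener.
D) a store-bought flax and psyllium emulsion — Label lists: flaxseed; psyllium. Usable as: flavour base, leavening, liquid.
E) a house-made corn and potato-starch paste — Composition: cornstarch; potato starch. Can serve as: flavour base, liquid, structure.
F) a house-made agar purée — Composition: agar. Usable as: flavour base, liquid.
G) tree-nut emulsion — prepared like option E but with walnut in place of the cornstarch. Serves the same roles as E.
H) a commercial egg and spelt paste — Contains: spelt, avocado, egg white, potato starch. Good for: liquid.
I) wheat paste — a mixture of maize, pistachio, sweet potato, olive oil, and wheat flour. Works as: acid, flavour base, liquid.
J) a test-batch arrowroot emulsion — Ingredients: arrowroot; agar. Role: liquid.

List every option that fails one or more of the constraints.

B, C, E, H, I

A: only coconut cream, cashew and apple; none excluded — keep
B: not usable as a liquid; has cod, so not vegan (and 1 more) — out
C: has rye, so not kosher-for-Passover — out
D: only psyllium and flaxseed; none excluded — OK
E: has cornstarch, so not corn-free — out
F: only agar; none excluded — keep
G: kosher-for-Passover, no corn — valid
H: has egg white, so not vegan; has spelt, so not kosher-for-Passover — no
I: has wheat flour, so not kosher-for-Passover; has maize, so not corn-free — reject
J: only arrowroot and agar; none excluded — valid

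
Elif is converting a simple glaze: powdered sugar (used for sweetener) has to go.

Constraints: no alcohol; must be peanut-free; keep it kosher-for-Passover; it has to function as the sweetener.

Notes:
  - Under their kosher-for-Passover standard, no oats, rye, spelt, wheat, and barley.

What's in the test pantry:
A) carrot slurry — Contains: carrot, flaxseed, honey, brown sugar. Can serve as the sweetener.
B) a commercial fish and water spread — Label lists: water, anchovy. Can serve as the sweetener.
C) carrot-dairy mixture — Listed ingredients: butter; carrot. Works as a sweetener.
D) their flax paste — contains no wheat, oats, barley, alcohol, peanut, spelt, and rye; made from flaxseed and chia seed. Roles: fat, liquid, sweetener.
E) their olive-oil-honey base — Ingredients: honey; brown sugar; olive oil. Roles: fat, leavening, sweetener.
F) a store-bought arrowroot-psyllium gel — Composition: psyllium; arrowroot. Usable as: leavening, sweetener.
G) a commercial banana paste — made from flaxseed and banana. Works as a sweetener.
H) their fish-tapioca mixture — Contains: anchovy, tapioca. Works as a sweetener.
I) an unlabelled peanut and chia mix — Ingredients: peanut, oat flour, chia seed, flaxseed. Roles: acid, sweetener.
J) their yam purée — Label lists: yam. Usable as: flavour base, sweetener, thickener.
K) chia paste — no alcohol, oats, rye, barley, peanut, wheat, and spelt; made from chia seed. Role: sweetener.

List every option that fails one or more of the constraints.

A: nothing on the exclusion list — keep
B: no alcohol, kosher-for-Passover — keep
C: only butter and carrot; none excluded — valid
D: works as a sweetener, no alcohol, kosher-for-Passover — keep
E: only honey, brown sugar and olive oil; none excluded — valid
F: no peanut, kosher-for-Passover — OK
G: works as a sweetener, no alcohol, kosher-for-Passover — keep
H: every rule checks out — valid
I: has oat flour, so not kosher-for-Passover; has peanut, so not peanut-free — out
J: works as a sweetener, no peanut, no alcohol — OK
K: no peanut, no alcohol — OK

I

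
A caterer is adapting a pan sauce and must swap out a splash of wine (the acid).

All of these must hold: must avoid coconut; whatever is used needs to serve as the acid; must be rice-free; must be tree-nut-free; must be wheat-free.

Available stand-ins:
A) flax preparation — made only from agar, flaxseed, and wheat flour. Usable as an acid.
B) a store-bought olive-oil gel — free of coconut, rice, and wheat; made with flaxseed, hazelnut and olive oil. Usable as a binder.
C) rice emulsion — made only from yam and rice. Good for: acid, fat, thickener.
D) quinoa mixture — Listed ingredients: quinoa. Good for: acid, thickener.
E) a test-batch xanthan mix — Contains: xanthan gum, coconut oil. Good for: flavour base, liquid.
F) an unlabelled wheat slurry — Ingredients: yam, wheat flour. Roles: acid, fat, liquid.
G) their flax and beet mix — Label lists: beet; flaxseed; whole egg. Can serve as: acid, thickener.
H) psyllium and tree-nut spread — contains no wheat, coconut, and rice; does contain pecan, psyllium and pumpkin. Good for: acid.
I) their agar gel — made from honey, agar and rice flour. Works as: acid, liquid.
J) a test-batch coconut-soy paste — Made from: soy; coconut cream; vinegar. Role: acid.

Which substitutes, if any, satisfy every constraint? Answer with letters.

D, G

A: has wheat flour, so not wheat-free — reject
B: not usable as an acid; has hazelnut, so not tree-nut-free — no
C: has rice, so not rice-free — no
D: only quinoa; none excluded — valid
E: not usable as an acid; has coconut oil, so not coconut-free — reject
F: has wheat flour, so not wheat-free — no
G: every rule checks out — valid
H: has pecan, so not tree-nut-free — out
I: has rice flour, so not rice-free — out
J: has coconut cream, so not coconut-free — no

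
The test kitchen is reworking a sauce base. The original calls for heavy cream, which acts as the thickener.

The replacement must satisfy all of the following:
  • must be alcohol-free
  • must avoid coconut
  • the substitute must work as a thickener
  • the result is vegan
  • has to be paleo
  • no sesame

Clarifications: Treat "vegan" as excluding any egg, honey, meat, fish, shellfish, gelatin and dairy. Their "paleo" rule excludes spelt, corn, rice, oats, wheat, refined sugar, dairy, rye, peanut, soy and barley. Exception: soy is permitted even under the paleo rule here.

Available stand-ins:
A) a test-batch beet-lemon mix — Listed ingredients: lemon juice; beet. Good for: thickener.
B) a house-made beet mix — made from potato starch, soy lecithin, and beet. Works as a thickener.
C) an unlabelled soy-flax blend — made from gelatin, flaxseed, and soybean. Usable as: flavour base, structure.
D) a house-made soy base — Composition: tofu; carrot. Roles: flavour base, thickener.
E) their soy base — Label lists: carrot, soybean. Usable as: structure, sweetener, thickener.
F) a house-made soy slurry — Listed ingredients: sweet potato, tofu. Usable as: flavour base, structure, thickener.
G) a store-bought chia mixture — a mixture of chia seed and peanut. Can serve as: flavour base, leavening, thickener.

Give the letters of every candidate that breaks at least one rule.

A: works as a thickener, paleo, no sesame — keep
B: soy is permitted under the paleo carve-out; nothing else excluded — valid
C: not usable as a thickener; has gelatin, so not vegan — reject
D: soy is permitted under the paleo carve-out; nothing else excluded — OK
E: soy is permitted under the paleo carve-out; nothing else excluded — valid
F: soy is permitted under the paleo carve-out; nothing else excluded — keep
G: has peanut, so not paleo — reject

C, G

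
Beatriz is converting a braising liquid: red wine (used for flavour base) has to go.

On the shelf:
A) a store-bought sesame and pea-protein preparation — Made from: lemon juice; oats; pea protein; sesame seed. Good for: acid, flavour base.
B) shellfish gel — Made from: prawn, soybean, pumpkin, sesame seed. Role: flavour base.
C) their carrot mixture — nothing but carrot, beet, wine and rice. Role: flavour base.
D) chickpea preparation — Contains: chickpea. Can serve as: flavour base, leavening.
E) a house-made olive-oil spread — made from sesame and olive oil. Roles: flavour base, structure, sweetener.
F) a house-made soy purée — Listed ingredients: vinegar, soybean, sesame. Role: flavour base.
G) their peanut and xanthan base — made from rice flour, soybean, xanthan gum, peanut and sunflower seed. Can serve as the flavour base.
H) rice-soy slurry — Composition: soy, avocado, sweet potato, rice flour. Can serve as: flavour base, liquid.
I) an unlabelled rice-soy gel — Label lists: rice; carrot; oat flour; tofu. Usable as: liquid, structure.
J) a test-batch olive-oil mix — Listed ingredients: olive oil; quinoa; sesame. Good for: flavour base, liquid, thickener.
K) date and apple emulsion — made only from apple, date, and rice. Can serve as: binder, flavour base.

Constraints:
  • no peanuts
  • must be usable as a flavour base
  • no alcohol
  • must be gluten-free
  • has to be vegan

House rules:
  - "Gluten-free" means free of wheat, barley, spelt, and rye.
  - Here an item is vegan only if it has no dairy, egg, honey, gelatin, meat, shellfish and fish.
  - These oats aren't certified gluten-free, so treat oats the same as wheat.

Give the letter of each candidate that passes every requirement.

A: has oats, so not gluten-free — no
B: has prawn, so not vegan — out
C: has wine, so not alcohol-free — reject
D: only chickpea; none excluded — keep
E: nothing on the exclusion list — valid
F: only sesame, soybean, and vinegar; none excluded — valid
G: has peanut, so not peanut-free — no
H: every rule checks out — valid
I: not usable as a flavour base; has oat flour, so not gluten-free — out
J: only sesame, olive oil and quinoa; none excluded — keep
K: works as a flavour base, no peanut, no alcohol — OK

D, E, F, H, J, K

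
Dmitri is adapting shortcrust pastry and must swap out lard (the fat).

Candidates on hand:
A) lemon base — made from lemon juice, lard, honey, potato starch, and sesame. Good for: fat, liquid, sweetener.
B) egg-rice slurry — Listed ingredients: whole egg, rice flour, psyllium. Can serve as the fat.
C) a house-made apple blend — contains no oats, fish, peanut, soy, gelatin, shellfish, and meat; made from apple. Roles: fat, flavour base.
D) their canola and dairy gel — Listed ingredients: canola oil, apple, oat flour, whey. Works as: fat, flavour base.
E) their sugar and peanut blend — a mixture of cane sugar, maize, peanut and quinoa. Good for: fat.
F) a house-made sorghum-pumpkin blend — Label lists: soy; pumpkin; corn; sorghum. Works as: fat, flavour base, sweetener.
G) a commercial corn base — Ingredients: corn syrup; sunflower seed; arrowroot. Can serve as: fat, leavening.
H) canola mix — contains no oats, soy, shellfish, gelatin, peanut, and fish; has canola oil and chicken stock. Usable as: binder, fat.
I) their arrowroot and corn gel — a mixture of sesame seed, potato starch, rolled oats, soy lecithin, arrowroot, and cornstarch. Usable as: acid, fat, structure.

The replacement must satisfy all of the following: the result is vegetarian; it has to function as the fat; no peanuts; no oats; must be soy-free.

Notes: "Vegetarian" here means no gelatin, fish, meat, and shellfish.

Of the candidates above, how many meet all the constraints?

A: has lard, so not vegetarian — out
B: all constraints satisfied — keep
C: works as a fat, no peanut, no oats — valid
D: has oat flour, so not oat-free — reject
E: has peanut, so not peanut-free — out
F: has soy, so not soy-free — no
G: works as a fat, vegetarian, no oats — valid
H: has chicken stock, so not vegetarian — reject
I: has rolled oats, so not oat-free; has soy lecithin, so not soy-free — out

3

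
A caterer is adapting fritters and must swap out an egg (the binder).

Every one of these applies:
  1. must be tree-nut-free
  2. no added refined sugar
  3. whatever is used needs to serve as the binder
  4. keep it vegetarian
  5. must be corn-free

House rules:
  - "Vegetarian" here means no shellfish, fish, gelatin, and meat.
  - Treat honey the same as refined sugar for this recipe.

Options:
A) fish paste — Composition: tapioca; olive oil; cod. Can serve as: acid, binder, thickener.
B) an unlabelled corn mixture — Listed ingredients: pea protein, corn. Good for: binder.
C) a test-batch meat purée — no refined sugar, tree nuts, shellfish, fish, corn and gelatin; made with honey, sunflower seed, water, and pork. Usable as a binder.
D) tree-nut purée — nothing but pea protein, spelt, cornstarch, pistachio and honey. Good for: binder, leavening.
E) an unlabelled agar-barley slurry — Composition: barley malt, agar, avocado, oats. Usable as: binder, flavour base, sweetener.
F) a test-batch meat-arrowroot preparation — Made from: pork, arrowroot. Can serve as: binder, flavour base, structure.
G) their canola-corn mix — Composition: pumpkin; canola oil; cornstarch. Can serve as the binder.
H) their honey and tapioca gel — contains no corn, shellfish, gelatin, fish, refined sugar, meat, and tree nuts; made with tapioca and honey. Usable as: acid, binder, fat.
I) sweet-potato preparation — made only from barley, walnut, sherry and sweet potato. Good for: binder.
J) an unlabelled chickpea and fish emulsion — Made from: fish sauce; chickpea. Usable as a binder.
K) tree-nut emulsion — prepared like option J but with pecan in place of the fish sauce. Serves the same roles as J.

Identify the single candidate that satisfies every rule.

E

A: has cod, so not vegetarian — out
B: has corn, so not corn-free — out
C: has pork, so not vegetarian; has honey, so not no-added-sugar — out
D: has cornstarch, so not corn-free; has honey, so not no-added-sugar (and 1 more) — out
E: barley malt and oats etc. — none of it excluded — valid
F: has pork, so not vegetarian — no
G: has cornstarch, so not corn-free — reject
H: has honey, so not no-added-sugar — out
I: has walnut, so not tree-nut-free — reject
J: has fish sauce, so not vegetarian — out
K: has pecan, so not tree-nut-free — no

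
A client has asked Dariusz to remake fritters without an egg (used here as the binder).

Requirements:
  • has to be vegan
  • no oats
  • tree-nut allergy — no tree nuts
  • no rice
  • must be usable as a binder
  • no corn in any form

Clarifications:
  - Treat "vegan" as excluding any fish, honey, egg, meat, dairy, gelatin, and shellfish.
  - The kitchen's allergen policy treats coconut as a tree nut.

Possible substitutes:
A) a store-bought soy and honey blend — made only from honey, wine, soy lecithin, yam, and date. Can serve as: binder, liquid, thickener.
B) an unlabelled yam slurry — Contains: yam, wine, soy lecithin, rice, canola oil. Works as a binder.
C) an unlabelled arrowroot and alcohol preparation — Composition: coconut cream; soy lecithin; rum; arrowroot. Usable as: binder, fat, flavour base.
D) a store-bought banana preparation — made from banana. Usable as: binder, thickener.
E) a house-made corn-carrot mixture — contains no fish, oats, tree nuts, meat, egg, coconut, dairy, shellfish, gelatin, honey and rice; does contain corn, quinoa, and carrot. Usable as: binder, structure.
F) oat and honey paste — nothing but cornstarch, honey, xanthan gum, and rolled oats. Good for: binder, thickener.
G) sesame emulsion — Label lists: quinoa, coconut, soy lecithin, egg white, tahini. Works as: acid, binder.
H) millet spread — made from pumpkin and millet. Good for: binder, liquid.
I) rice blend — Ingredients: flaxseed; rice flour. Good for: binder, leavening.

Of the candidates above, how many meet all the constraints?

2

A: has honey, so not vegan — no
B: has rice, so not rice-free — no
C: has coconut cream, so not tree-nut-free — no
D: no rice, no oats — valid
E: has corn, so not corn-free — reject
F: has honey, so not vegan; has cornstarch, so not corn-free (and 1 more) — out
G: has egg white, so not vegan; has coconut, so not tree-nut-free — reject
H: all constraints satisfied — OK
I: has rice flour, so not rice-free — no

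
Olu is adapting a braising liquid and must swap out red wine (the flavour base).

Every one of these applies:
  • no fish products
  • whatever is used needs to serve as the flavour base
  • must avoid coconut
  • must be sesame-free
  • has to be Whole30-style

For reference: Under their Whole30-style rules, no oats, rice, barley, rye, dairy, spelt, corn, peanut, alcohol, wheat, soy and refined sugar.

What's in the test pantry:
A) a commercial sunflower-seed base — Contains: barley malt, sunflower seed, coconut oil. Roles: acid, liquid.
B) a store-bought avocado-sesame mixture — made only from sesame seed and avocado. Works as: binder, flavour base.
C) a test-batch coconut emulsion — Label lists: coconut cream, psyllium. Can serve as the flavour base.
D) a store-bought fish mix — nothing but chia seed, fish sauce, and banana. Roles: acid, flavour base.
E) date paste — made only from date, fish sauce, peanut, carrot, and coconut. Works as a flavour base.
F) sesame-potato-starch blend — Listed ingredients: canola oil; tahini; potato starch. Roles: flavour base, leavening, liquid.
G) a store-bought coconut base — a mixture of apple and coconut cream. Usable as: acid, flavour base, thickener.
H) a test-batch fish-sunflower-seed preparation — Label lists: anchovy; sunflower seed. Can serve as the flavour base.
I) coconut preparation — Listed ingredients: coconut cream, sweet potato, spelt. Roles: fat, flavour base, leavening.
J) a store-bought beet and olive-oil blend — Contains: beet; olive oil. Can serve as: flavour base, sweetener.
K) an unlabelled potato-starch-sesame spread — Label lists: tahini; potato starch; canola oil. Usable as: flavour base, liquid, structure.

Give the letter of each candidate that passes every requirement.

J

A: not usable as a flavour base; has barley malt, so not Whole30-style (and 1 more) — reject
B: has sesame seed, so not sesame-free — out
C: has coconut cream, so not coconut-free — reject
D: has fish sauce, so not fish-free — no
E: has peanut, so not Whole30-style; has coconut, so not coconut-free (and 1 more) — out
F: has tahini, so not sesame-free — reject
G: has coconut cream, so not coconut-free — out
H: has anchovy, so not fish-free — no
I: has spelt, so not Whole30-style; has coconut cream, so not coconut-free — no
J: all constraints satisfied — keep
K: has tahini, so not sesame-free — no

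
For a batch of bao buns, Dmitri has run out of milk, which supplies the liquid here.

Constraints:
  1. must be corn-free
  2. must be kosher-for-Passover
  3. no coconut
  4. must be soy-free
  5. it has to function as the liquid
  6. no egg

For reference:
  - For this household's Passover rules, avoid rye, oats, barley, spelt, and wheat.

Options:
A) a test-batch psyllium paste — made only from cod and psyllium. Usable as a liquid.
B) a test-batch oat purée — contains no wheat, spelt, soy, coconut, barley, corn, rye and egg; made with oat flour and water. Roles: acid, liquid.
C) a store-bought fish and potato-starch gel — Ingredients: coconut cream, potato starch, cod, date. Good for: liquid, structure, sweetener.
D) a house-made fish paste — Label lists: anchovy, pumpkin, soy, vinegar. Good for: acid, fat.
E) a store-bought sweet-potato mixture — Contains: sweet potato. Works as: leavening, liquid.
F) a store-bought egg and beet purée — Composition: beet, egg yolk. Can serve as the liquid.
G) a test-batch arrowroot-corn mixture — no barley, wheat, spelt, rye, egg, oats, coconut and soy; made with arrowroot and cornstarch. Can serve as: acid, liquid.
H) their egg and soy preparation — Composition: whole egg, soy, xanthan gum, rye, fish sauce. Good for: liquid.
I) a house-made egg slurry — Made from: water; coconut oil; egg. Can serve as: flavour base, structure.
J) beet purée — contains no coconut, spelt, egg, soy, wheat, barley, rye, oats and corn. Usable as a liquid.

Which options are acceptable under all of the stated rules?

A, E, J

A: all constraints satisfied — OK
B: has oat flour, so not kosher-for-Passover — no
C: has coconut cream, so not coconut-free — no
D: not usable as a liquid; has soy, so not soy-free — reject
E: works as a liquid, no soy, no coconut — OK
F: has egg yolk, so not egg-free — no
G: has cornstarch, so not corn-free — out
H: has rye, so not kosher-for-Passover; has soy, so not soy-free (and 1 more) — out
I: not usable as a liquid; has coconut oil, so not coconut-free (and 1 more) — reject
J: all constraints satisfied — valid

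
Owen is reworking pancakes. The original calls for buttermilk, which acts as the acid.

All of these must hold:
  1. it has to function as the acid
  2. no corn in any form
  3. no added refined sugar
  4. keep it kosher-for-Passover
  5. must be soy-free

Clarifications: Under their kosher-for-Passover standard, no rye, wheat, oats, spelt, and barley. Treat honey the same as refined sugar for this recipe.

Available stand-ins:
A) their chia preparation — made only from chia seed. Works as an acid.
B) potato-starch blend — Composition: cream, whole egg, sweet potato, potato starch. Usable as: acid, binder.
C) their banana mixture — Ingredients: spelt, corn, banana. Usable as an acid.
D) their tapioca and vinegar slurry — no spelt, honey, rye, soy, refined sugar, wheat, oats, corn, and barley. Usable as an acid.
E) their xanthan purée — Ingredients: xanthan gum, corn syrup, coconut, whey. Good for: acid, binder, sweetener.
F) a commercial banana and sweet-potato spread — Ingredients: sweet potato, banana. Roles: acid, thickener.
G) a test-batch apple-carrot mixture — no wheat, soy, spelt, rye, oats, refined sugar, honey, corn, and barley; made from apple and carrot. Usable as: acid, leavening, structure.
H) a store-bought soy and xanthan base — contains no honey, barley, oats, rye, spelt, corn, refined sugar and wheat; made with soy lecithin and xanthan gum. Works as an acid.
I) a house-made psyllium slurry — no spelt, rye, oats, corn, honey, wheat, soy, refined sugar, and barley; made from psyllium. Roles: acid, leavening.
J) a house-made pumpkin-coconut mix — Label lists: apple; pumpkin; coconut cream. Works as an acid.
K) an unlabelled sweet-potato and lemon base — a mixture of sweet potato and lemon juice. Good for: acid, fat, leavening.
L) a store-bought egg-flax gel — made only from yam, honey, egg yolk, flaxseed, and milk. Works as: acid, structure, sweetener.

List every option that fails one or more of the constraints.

A: nothing on the exclusion list — valid
B: all constraints satisfied — keep
C: has spelt, so not kosher-for-Passover; has corn, so not corn-free — out
D: works as an acid, kosher-for-Passover, no soy — OK
E: has corn syrup, so not corn-free — no
F: only banana and sweet potato; none excluded — OK
G: kosher-for-Passover, no-added-sugar — valid
H: has soy lecithin, so not soy-free — reject
I: works as an acid, no-added-sugar, kosher-for-Passover — OK
J: only coconut cream, apple, and pumpkin; none excluded — keep
K: works as an acid, kosher-for-Passover, no soy — OK
L: has honey, so not no-added-sugar — no

C, E, H, L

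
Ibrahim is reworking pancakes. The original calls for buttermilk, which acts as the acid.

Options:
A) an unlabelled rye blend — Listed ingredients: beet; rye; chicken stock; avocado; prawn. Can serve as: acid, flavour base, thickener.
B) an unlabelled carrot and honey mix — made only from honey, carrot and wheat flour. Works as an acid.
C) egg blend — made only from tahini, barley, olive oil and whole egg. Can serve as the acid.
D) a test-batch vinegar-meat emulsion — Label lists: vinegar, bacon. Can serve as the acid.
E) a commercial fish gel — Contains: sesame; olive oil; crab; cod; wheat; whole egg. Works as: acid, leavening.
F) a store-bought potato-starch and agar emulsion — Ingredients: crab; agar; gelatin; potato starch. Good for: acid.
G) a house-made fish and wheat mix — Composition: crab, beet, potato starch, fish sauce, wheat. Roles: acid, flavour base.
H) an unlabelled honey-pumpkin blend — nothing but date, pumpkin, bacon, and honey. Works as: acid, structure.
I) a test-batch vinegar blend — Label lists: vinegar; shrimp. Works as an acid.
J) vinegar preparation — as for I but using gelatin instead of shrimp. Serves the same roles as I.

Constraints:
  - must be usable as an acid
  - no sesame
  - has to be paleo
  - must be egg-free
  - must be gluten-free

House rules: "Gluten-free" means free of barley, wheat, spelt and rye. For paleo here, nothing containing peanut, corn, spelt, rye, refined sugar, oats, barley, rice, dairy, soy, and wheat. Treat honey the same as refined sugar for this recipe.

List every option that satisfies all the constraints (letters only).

A: has rye, so not gluten-free; has rye, so not paleo — reject
B: has wheat flour, so not gluten-free; has honey, so not paleo — no
C: has barley, so not gluten-free; has barley, so not paleo (and 2 more) — reject
D: every rule checks out — keep
E: has wheat, so not gluten-free; has wheat, so not paleo (and 2 more) — out
F: nothing on the exclusion list — valid
G: has wheat, so not gluten-free; has wheat, so not paleo — reject
H: has honey, so not paleo — out
I: all constraints satisfied — keep
J: only gelatin and vinegar; none excluded — valid

D, F, I, J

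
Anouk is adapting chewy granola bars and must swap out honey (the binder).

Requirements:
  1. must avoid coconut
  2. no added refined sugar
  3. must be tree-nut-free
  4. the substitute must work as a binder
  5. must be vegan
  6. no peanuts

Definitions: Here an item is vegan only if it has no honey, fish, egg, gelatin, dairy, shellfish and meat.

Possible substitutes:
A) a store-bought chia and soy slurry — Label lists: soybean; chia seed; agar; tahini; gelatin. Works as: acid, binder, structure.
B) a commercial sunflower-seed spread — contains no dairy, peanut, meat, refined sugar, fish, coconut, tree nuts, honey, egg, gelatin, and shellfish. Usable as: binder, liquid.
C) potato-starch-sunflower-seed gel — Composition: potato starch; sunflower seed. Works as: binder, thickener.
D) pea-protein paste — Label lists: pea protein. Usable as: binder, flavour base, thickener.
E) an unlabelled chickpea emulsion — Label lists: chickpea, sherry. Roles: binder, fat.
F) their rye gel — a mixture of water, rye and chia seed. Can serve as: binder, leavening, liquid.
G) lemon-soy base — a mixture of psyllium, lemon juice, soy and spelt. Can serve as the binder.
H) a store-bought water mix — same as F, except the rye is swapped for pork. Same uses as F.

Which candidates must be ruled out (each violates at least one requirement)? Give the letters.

A: has gelatin, so not vegan — no
B: works as a binder, no refined sugar, no peanut — keep
C: no peanut, no coconut — OK
D: only pea protein; none excluded — OK
E: only sherry and chickpea; none excluded — OK
F: only rye, water and chia seed; none excluded — keep
G: nothing on the exclusion list — OK
H: has pork, so not vegan — reject

A, H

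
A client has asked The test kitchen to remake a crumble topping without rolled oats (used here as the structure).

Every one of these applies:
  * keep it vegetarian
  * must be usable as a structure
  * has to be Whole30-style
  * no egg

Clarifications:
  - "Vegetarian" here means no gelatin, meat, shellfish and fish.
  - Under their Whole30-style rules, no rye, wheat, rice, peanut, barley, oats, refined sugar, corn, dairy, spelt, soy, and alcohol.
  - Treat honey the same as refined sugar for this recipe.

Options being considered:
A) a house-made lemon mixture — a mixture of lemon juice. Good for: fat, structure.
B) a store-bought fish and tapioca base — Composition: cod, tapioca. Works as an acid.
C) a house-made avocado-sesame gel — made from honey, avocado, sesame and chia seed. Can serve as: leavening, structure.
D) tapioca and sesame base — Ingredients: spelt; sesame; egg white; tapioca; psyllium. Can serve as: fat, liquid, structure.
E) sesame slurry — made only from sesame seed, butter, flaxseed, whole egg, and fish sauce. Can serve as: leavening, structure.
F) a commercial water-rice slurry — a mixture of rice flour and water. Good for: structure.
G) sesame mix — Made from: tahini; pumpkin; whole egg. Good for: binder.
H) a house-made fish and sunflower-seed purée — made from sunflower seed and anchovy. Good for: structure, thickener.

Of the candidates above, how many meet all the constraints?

A: only lemon juice; none excluded — keep
B: not usable as a structure; has cod, so not vegetarian — reject
C: has honey, so not Whole30-style — out
D: has spelt, so not Whole30-style; has egg white, so not egg-free — reject
E: has fish sauce, so not vegetarian; has butter, so not Whole30-style (and 1 more) — no
F: has rice flour, so not Whole30-style — out
G: not usable as a structure; has whole egg, so not egg-free — reject
H: has anchovy, so not vegetarian — out

1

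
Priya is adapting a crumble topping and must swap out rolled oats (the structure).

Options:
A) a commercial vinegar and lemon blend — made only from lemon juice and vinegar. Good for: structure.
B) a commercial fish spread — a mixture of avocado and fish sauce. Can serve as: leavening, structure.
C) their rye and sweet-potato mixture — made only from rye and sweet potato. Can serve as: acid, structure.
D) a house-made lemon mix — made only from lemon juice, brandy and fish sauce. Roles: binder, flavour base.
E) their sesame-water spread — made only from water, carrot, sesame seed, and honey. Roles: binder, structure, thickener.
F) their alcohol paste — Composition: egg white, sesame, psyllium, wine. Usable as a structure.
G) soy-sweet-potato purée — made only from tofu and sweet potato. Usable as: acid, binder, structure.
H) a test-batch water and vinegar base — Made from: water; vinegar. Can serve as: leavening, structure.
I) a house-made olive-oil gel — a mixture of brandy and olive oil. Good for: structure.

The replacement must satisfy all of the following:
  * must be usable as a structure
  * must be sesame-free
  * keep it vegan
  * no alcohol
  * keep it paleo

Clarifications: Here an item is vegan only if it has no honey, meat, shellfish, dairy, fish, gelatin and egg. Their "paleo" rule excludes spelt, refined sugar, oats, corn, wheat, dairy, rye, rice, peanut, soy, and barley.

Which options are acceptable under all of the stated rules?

A: paleo, no alcohol — keep
B: has fish sauce, so not vegan — no
C: has rye, so not paleo — reject
D: not usable as a structure; has fish sauce, so not vegan (and 1 more) — reject
E: has honey, so not vegan; has sesame seed, so not sesame-free — out
F: has egg white, so not vegan; has wine, so not alcohol-free (and 1 more) — no
G: has tofu, so not paleo — out
H: every rule checks out — OK
I: has brandy, so not alcohol-free — no

A, H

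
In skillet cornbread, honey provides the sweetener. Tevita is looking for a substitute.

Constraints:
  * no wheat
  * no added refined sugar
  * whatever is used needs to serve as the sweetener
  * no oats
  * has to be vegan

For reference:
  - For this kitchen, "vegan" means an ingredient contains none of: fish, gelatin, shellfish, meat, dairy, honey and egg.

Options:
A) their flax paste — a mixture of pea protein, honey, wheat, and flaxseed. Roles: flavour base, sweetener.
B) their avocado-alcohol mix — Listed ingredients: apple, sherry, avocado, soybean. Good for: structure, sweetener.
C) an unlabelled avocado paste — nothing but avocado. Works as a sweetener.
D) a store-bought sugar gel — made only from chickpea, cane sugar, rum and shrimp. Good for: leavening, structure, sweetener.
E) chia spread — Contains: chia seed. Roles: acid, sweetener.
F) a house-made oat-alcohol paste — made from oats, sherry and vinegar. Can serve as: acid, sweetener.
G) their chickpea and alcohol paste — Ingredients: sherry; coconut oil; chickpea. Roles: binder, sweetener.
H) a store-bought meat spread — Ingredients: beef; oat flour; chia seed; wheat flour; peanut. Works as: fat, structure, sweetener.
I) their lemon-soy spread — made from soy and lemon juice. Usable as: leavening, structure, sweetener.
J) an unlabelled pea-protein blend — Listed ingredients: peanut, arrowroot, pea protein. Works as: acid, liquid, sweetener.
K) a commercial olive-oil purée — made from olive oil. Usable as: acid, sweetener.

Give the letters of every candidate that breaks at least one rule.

A, D, F, H

A: has honey, so not vegan; has wheat, so not wheat-free — no
B: nothing on the exclusion list — keep
C: only avocado; none excluded — keep
D: has shrimp, so not vegan; has cane sugar, so not no-added-sugar — no
E: works as a sweetener, no oats, vegan — OK
F: has oats, so not oat-free — out
G: no wheat, vegan — OK
H: has beef, so not vegan; has oat flour, so not oat-free (and 1 more) — reject
I: only soy and lemon juice; none excluded — keep
J: vegan, no oats — valid
K: only olive oil; none excluded — valid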